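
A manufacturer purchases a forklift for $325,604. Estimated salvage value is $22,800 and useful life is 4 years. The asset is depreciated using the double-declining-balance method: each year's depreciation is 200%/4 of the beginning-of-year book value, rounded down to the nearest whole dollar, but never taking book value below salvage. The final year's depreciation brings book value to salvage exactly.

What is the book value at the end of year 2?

$81,401

Depreciable base = $325,604 − $22,800 = $302,804.
Year 1: ⌊$325,604 × 200%/4⌋ = $162,802. Book value $162,802.
Year 2: ⌊$162,802 × 200%/4⌋ = $81,401. Book value $81,401.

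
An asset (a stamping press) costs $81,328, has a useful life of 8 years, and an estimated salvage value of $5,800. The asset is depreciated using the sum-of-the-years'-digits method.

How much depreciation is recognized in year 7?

$4,196

Depreciable base = $81,328 − $5,800 = $75,528.
Sum of the years' digits = 8+7+6+5+4+3+2+1 = 36.
Year 1: $75,528 × 8/36 = $16,784. Book value $64,544.
Year 2: $75,528 × 7/36 = $14,686. Book value $49,858.
Year 3: $75,528 × 6/36 = $12,588. Book value $37,270.
Year 4: $75,528 × 5/36 = $10,490. Book value $26,780.
Year 5: $75,528 × 4/36 = $8,392. Book value $18,388.
Year 6: $75,528 × 3/36 = $6,294. Book value $12,094.
Year 7: $75,528 × 2/36 = $4,196. Book value $7,898.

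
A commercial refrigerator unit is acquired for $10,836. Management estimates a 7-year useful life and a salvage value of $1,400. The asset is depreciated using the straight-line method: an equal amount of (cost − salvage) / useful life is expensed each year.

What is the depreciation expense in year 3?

Depreciable base = $10,836 − $1,400 = $9,436.
Annual expense = $9,436 / 7 = $1,348.

$1,348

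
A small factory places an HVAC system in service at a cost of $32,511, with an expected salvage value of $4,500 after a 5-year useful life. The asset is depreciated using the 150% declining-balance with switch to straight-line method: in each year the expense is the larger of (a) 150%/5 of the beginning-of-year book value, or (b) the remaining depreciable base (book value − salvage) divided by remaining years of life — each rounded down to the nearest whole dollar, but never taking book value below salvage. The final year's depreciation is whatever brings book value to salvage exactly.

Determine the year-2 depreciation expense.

$6,827

Depreciable base = $32,511 − $4,500 = $28,011.
Year 1: DB = ⌊$32,511 × 150%/5⌋ = $9,753; SL = ⌊$28,011/5⌋ = $5,602 → take DB $9,753. Book value $22,758.
Year 2: DB = ⌊$22,758 × 150%/5⌋ = $6,827; SL = ⌊$18,258/4⌋ = $4,564 → take DB $6,827. Book value $15,931.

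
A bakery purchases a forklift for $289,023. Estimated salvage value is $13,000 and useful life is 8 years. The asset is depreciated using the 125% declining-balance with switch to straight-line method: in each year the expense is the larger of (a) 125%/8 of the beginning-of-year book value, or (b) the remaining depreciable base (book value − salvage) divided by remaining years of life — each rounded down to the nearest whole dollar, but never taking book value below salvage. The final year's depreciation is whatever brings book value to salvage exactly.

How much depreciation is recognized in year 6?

Depreciable base = $289,023 − $13,000 = $276,023.
Year 1: DB = ⌊$289,023 × 125%/8⌋ = $45,159; SL = ⌊$276,023/8⌋ = $34,502 → take DB $45,159. Book value $243,864.
Year 2: DB = ⌊$243,864 × 125%/8⌋ = $38,103; SL = ⌊$230,864/7⌋ = $32,980 → take DB $38,103. Book value $205,761.
Year 3: DB = ⌊$205,761 × 125%/8⌋ = $32,150; SL = ⌊$192,761/6⌋ = $32,126 → take DB $32,150. Book value $173,611.
Year 4: DB = ⌊$173,611 × 125%/8⌋ = $27,126; SL = ⌊$160,611/5⌋ = $32,122 → take SL $32,122. Book value $141,489.
Year 5: DB = ⌊$141,489 × 125%/8⌋ = $22,107; SL = ⌊$128,489/4⌋ = $32,122 → take SL $32,122. Book value $109,367.
Year 6: DB = ⌊$109,367 × 125%/8⌋ = $17,088; SL = ⌊$96,367/3⌋ = $32,122 → take SL $32,122. Book value $77,245.

$32,122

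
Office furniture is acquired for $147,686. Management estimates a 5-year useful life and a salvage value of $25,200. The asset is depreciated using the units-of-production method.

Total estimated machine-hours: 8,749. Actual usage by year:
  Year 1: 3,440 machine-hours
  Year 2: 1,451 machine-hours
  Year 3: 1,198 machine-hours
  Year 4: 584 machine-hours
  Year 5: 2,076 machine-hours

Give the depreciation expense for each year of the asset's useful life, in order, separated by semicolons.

Depreciable base = $147,686 − $25,200 = $122,486.
Rate = $122,486 / 8,749 machine-hours = $14 per machine-hour.
Year 1: 3,440 × $14 = $48,160. Book value $99,526.
Year 2: 1,451 × $14 = $20,314. Book value $79,212.
Year 3: 1,198 × $14 = $16,772. Book value $62,440.
Year 4: 584 × $14 = $8,176. Book value $54,264.
Year 5: 2,076 × $14 = $29,064. Book value $25,200.

$48,160; $20,314; $16,772; $8,176; $29,064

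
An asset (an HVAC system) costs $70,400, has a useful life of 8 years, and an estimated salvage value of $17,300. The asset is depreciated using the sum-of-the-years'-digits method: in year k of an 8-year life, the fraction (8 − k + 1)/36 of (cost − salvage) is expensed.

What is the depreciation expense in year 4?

$7,375

Depreciable base = $70,400 − $17,300 = $53,100.
Sum of the years' digits = 8+7+6+5+4+3+2+1 = 36.
Year 1: $53,100 × 8/36 = $11,800. Book value $58,600.
Year 2: $53,100 × 7/36 = $10,325. Book value $48,275.
Year 3: $53,100 × 6/36 = $8,850. Book value $39,425.
Year 4: $53,100 × 5/36 = $7,375. Book value $32,050.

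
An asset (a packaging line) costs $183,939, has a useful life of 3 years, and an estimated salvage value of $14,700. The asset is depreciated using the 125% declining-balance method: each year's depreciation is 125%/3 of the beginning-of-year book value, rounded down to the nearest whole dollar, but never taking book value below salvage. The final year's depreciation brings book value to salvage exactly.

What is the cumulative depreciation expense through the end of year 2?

Depreciable base = $183,939 − $14,700 = $169,239.
Year 1: ⌊$183,939 × 125%/3⌋ = $76,641. Book value $107,298.
Year 2: ⌊$107,298 × 125%/3⌋ = $44,707. Book value $62,591.
Accumulated through year 2 = $183,939 − $62,591 = $121,348.

$121,348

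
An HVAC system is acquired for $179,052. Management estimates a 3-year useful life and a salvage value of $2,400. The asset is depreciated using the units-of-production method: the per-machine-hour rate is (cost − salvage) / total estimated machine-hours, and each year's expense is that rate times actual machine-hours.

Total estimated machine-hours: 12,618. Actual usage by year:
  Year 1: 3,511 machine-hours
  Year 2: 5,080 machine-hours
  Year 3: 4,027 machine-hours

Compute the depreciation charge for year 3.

$56,378

Depreciable base = $179,052 − $2,400 = $176,652.
Rate = $176,652 / 12,618 machine-hours = $14 per machine-hour.
Year 1: 3,511 × $14 = $49,154. Book value $129,898.
Year 2: 5,080 × $14 = $71,120. Book value $58,778.
Year 3: 4,027 × $14 = $56,378. Book value $2,400.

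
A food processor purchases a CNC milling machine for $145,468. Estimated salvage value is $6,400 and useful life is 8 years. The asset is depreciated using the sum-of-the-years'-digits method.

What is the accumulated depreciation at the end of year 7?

$135,205

Depreciable base = $145,468 − $6,400 = $139,068.
Sum of the years' digits = 8+7+6+5+4+3+2+1 = 36.
Year 1: $139,068 × 8/36 = $30,904. Book value $114,564.
Year 2: $139,068 × 7/36 = $27,041. Book value $87,523.
Year 3: $139,068 × 6/36 = $23,178. Book value $64,345.
Year 4: $139,068 × 5/36 = $19,315. Book value $45,030.
Year 5: $139,068 × 4/36 = $15,452. Book value $29,578.
Year 6: $139,068 × 3/36 = $11,589. Book value $17,989.
Year 7: $139,068 × 2/36 = $7,726. Book value $10,263.
Accumulated through year 7 = $145,468 − $10,263 = $135,205.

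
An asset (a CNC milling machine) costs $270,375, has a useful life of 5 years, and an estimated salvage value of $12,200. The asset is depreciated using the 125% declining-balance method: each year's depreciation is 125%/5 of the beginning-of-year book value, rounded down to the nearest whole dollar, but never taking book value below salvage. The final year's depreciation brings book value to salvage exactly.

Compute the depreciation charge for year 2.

Depreciable base = $270,375 − $12,200 = $258,175.
Year 1: ⌊$270,375 × 125%/5⌋ = $67,593. Book value $202,782.
Year 2: ⌊$202,782 × 125%/5⌋ = $50,695. Book value $152,087.

$50,695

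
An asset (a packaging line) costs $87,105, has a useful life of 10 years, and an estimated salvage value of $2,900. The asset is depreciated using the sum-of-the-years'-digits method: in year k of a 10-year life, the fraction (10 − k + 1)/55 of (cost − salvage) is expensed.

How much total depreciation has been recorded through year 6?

Depreciable base = $87,105 − $2,900 = $84,205.
Sum of the years' digits = 10+9+8+7+6+5+4+3+2+1 = 55.
Year 1: $84,205 × 10/55 = $15,310. Book value $71,795.
Year 2: $84,205 × 9/55 = $13,779. Book value $58,016.
Year 3: $84,205 × 8/55 = $12,248. Book value $45,768.
Year 4: $84,205 × 7/55 = $10,717. Book value $35,051.
Year 5: $84,205 × 6/55 = $9,186. Book value $25,865.
Year 6: $84,205 × 5/55 = $7,655. Book value $18,210.
Accumulated through year 6 = $87,105 − $18,210 = $68,895.

$68,895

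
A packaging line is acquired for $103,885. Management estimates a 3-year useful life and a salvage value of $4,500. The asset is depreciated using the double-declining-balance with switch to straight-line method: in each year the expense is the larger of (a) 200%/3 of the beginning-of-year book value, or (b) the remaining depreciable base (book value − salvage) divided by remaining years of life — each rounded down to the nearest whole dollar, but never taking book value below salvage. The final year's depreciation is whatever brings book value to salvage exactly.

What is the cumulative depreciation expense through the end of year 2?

$92,342

Depreciable base = $103,885 − $4,500 = $99,385.
Year 1: DB = ⌊$103,885 × 200%/3⌋ = $69,256; SL = ⌊$99,385/3⌋ = $33,128 → take DB $69,256. Book value $34,629.
Year 2: DB = ⌊$34,629 × 200%/3⌋ = $23,086; SL = ⌊$30,129/2⌋ = $15,064 → take DB $23,086. Book value $11,543.
Accumulated through year 2 = $103,885 − $11,543 = $92,342.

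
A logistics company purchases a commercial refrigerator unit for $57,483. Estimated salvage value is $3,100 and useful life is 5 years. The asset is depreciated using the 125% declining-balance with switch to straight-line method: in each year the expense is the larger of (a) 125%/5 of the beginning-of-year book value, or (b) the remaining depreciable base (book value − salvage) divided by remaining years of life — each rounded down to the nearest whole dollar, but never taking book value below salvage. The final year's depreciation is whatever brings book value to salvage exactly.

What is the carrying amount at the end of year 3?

Depreciable base = $57,483 − $3,100 = $54,383.
Year 1: DB = ⌊$57,483 × 125%/5⌋ = $14,370; SL = ⌊$54,383/5⌋ = $10,876 → take DB $14,370. Book value $43,113.
Year 2: DB = ⌊$43,113 × 125%/5⌋ = $10,778; SL = ⌊$40,013/4⌋ = $10,003 → take DB $10,778. Book value $32,335.
Year 3: DB = ⌊$32,335 × 125%/5⌋ = $8,083; SL = ⌊$29,235/3⌋ = $9,745 → take SL $9,745. Book value $22,590.

$22,590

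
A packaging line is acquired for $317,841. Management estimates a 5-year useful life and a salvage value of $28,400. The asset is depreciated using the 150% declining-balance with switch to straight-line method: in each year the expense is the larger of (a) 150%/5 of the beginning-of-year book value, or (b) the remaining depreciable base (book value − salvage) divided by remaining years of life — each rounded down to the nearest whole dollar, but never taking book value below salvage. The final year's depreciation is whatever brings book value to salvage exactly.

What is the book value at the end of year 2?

$155,743

Depreciable base = $317,841 − $28,400 = $289,441.
Year 1: DB = ⌊$317,841 × 150%/5⌋ = $95,352; SL = ⌊$289,441/5⌋ = $57,888 → take DB $95,352. Book value $222,489.
Year 2: DB = ⌊$222,489 × 150%/5⌋ = $66,746; SL = ⌊$194,089/4⌋ = $48,522 → take DB $66,746. Book value $155,743.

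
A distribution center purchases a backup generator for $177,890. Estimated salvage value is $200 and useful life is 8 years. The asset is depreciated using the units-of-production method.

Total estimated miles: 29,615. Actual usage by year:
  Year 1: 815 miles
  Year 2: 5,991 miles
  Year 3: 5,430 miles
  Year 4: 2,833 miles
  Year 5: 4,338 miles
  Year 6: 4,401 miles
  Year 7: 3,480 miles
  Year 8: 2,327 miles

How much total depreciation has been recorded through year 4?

Depreciable base = $177,890 − $200 = $177,690.
Rate = $177,690 / 29,615 miles = $6 per mile.
Year 1: 815 × $6 = $4,890. Book value $173,000.
Year 2: 5,991 × $6 = $35,946. Book value $137,054.
Year 3: 5,430 × $6 = $32,580. Book value $104,474.
Year 4: 2,833 × $6 = $16,998. Book value $87,476.
Accumulated through year 4 = $177,890 − $87,476 = $90,414.

$90,414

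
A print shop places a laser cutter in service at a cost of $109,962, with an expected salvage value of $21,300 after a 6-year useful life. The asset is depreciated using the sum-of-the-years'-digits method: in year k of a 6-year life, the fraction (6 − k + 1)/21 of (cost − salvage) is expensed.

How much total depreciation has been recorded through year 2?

Depreciable base = $109,962 − $21,300 = $88,662.
Sum of the years' digits = 6+5+4+3+2+1 = 21.
Year 1: $88,662 × 6/21 = $25,332. Book value $84,630.
Year 2: $88,662 × 5/21 = $21,110. Book value $63,520.
Accumulated through year 2 = $109,962 − $63,520 = $46,442.

$46,442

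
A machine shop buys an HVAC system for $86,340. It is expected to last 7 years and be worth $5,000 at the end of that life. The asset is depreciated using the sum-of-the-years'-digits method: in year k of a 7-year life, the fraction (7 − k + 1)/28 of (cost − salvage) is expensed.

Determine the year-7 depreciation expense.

Depreciable base = $86,340 − $5,000 = $81,340.
Sum of the years' digits = 7+6+5+4+3+2+1 = 28.
Year 1: $81,340 × 7/28 = $20,335. Book value $66,005.
Year 2: $81,340 × 6/28 = $17,430. Book value $48,575.
Year 3: $81,340 × 5/28 = $14,525. Book value $34,050.
Year 4: $81,340 × 4/28 = $11,620. Book value $22,430.
Year 5: $81,340 × 3/28 = $8,715. Book value $13,715.
Year 6: $81,340 × 2/28 = $5,810. Book value $7,905.
Year 7: $81,340 × 1/28 = $2,905. Book value $5,000.

$2,905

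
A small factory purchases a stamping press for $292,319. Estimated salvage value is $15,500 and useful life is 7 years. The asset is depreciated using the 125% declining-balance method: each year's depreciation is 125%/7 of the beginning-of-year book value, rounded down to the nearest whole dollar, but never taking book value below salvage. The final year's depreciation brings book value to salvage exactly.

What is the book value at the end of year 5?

$109,324

Depreciable base = $292,319 − $15,500 = $276,819.
Year 1: ⌊$292,319 × 125%/7⌋ = $52,199. Book value $240,120.
Year 2: ⌊$240,120 × 125%/7⌋ = $42,878. Book value $197,242.
Year 3: ⌊$197,242 × 125%/7⌋ = $35,221. Book value $162,021.
Year 4: ⌊$162,021 × 125%/7⌋ = $28,932. Book value $133,089.
Year 5: ⌊$133,089 × 125%/7⌋ = $23,765. Book value $109,324.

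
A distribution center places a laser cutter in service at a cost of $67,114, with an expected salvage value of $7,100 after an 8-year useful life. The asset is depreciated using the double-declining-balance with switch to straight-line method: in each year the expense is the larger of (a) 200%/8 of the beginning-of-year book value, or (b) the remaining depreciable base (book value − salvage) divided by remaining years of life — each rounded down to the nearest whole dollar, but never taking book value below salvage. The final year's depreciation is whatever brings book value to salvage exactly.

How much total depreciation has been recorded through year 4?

Depreciable base = $67,114 − $7,100 = $60,014.
Year 1: DB = ⌊$67,114 × 200%/8⌋ = $16,778; SL = ⌊$60,014/8⌋ = $7,501 → take DB $16,778. Book value $50,336.
Year 2: DB = ⌊$50,336 × 200%/8⌋ = $12,584; SL = ⌊$43,236/7⌋ = $6,176 → take DB $12,584. Book value $37,752.
Year 3: DB = ⌊$37,752 × 200%/8⌋ = $9,438; SL = ⌊$30,652/6⌋ = $5,108 → take DB $9,438. Book value $28,314.
Year 4: DB = ⌊$28,314 × 200%/8⌋ = $7,078; SL = ⌊$21,214/5⌋ = $4,242 → take DB $7,078. Book value $21,236.
Accumulated through year 4 = $67,114 − $21,236 = $45,878.

$45,878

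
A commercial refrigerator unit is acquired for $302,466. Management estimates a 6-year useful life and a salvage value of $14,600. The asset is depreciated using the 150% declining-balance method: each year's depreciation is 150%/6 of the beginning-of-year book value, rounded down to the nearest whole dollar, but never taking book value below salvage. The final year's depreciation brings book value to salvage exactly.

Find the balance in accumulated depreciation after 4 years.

Depreciable base = $302,466 − $14,600 = $287,866.
Year 1: ⌊$302,466 × 150%/6⌋ = $75,616. Book value $226,850.
Year 2: ⌊$226,850 × 150%/6⌋ = $56,712. Book value $170,138.
Year 3: ⌊$170,138 × 150%/6⌋ = $42,534. Book value $127,604.
Year 4: ⌊$127,604 × 150%/6⌋ = $31,901. Book value $95,703.
Accumulated through year 4 = $302,466 − $95,703 = $206,763.

$206,763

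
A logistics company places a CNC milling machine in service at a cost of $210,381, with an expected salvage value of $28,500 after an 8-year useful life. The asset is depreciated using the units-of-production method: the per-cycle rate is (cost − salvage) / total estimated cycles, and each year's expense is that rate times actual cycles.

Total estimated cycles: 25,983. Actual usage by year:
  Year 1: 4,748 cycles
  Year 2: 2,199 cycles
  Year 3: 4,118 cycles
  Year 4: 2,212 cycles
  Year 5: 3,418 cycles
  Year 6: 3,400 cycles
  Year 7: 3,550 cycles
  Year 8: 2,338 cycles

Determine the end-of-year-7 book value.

$44,866

Depreciable base = $210,381 − $28,500 = $181,881.
Rate = $181,881 / 25,983 cycles = $7 per cycle.
Year 1: 4,748 × $7 = $33,236. Book value $177,145.
Year 2: 2,199 × $7 = $15,393. Book value $161,752.
Year 3: 4,118 × $7 = $28,826. Book value $132,926.
Year 4: 2,212 × $7 = $15,484. Book value $117,442.
Year 5: 3,418 × $7 = $23,926. Book value $93,516.
Year 6: 3,400 × $7 = $23,800. Book value $69,716.
Year 7: 3,550 × $7 = $24,850. Book value $44,866.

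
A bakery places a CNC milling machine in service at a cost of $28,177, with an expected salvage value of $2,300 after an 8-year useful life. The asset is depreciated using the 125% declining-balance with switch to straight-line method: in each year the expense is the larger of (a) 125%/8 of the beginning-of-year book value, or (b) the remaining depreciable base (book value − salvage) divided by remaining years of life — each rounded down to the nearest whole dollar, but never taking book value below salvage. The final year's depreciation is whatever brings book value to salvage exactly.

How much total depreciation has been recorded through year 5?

$17,100

Depreciable base = $28,177 − $2,300 = $25,877.
Year 1: DB = ⌊$28,177 × 125%/8⌋ = $4,402; SL = ⌊$25,877/8⌋ = $3,234 → take DB $4,402. Book value $23,775.
Year 2: DB = ⌊$23,775 × 125%/8⌋ = $3,714; SL = ⌊$21,475/7⌋ = $3,067 → take DB $3,714. Book value $20,061.
Year 3: DB = ⌊$20,061 × 125%/8⌋ = $3,134; SL = ⌊$17,761/6⌋ = $2,960 → take DB $3,134. Book value $16,927.
Year 4: DB = ⌊$16,927 × 125%/8⌋ = $2,644; SL = ⌊$14,627/5⌋ = $2,925 → take SL $2,925. Book value $14,002.
Year 5: DB = ⌊$14,002 × 125%/8⌋ = $2,187; SL = ⌊$11,702/4⌋ = $2,925 → take SL $2,925. Book value $11,077.
Accumulated through year 5 = $28,177 − $11,077 = $17,100.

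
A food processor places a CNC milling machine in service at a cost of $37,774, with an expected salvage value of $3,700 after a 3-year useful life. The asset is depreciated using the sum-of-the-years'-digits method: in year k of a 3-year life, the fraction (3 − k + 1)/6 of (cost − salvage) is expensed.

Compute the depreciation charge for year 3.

Depreciable base = $37,774 − $3,700 = $34,074.
Sum of the years' digits = 3+2+1 = 6.
Year 1: $34,074 × 3/6 = $17,037. Book value $20,737.
Year 2: $34,074 × 2/6 = $11,358. Book value $9,379.
Year 3: $34,074 × 1/6 = $5,679. Book value $3,700.

$5,679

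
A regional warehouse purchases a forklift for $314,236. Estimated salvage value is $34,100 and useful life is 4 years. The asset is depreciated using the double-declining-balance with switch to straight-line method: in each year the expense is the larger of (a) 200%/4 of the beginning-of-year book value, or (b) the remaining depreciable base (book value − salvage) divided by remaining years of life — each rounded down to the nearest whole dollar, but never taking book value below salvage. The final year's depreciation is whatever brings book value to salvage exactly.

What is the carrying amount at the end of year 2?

$78,559

Depreciable base = $314,236 − $34,100 = $280,136.
Year 1: DB = ⌊$314,236 × 200%/4⌋ = $157,118; SL = ⌊$280,136/4⌋ = $70,034 → take DB $157,118. Book value $157,118.
Year 2: DB = ⌊$157,118 × 200%/4⌋ = $78,559; SL = ⌊$123,018/3⌋ = $41,006 → take DB $78,559. Book value $78,559.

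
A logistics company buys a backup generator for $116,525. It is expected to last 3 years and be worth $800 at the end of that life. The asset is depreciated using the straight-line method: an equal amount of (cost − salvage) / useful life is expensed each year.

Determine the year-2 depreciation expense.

$38,575

Depreciable base = $116,525 − $800 = $115,725.
Annual expense = $115,725 / 3 = $38,575.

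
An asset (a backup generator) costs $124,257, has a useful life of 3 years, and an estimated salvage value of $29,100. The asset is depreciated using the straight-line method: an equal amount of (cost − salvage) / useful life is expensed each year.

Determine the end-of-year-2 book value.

Depreciable base = $124,257 − $29,100 = $95,157.
Annual expense = $95,157 / 3 = $31,719.
End of year 1: book value $92,538.
End of year 2: book value $60,819.

$60,819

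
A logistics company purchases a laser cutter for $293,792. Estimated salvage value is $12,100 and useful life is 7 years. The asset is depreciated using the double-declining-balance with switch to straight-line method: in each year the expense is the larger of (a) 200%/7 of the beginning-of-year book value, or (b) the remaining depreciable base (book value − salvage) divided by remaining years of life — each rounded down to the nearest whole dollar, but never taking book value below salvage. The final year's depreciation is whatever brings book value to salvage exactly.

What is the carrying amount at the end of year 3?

$107,068

Depreciable base = $293,792 − $12,100 = $281,692.
Year 1: DB = ⌊$293,792 × 200%/7⌋ = $83,940; SL = ⌊$281,692/7⌋ = $40,241 → take DB $83,940. Book value $209,852.
Year 2: DB = ⌊$209,852 × 200%/7⌋ = $59,957; SL = ⌊$197,752/6⌋ = $32,958 → take DB $59,957. Book value $149,895.
Year 3: DB = ⌊$149,895 × 200%/7⌋ = $42,827; SL = ⌊$137,795/5⌋ = $27,559 → take DB $42,827. Book value $107,068.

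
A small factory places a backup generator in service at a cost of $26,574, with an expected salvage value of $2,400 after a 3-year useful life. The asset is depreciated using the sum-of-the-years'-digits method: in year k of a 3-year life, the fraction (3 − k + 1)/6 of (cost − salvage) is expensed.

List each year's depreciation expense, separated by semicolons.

Depreciable base = $26,574 − $2,400 = $24,174.
Sum of the years' digits = 3+2+1 = 6.
Year 1: $24,174 × 3/6 = $12,087. Book value $14,487.
Year 2: $24,174 × 2/6 = $8,058. Book value $6,429.
Year 3: $24,174 × 1/6 = $4,029. Book value $2,400.

$12,087; $8,058; $4,029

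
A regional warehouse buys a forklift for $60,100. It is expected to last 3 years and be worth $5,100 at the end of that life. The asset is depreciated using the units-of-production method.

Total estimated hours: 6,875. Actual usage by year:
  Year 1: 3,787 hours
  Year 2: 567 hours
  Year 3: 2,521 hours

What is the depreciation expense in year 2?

$4,536

Depreciable base = $60,100 − $5,100 = $55,000.
Rate = $55,000 / 6,875 hours = $8 per hour.
Year 1: 3,787 × $8 = $30,296. Book value $29,804.
Year 2: 567 × $8 = $4,536. Book value $25,268.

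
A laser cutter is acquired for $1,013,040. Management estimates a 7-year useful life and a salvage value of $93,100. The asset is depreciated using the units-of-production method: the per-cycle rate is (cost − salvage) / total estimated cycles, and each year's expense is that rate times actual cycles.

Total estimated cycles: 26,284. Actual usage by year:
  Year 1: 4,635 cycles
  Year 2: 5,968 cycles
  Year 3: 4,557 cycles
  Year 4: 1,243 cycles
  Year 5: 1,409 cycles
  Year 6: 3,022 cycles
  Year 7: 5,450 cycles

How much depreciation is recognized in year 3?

$159,495

Depreciable base = $1,013,040 − $93,100 = $919,940.
Rate = $919,940 / 26,284 cycles = $35 per cycle.
Year 1: 4,635 × $35 = $162,225. Book value $850,815.
Year 2: 5,968 × $35 = $208,880. Book value $641,935.
Year 3: 4,557 × $35 = $159,495. Book value $482,440.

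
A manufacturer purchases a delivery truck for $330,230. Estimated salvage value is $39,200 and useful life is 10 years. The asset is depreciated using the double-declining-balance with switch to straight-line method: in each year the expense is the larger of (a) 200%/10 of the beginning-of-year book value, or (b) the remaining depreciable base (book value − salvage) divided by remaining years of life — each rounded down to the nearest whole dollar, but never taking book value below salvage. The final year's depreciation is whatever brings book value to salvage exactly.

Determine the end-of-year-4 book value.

$135,264

Depreciable base = $330,230 − $39,200 = $291,030.
Year 1: DB = ⌊$330,230 × 200%/10⌋ = $66,046; SL = ⌊$291,030/10⌋ = $29,103 → take DB $66,046. Book value $264,184.
Year 2: DB = ⌊$264,184 × 200%/10⌋ = $52,836; SL = ⌊$224,984/9⌋ = $24,998 → take DB $52,836. Book value $211,348.
Year 3: DB = ⌊$211,348 × 200%/10⌋ = $42,269; SL = ⌊$172,148/8⌋ = $21,518 → take DB $42,269. Book value $169,079.
Year 4: DB = ⌊$169,079 × 200%/10⌋ = $33,815; SL = ⌊$129,879/7⌋ = $18,554 → take DB $33,815. Book value $135,264.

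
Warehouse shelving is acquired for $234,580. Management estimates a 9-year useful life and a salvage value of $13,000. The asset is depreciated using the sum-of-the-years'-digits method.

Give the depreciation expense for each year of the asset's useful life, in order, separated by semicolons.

$44,316; $39,392; $34,468; $29,544; $24,620; $19,696; $14,772; $9,848; $4,924

Depreciable base = $234,580 − $13,000 = $221,580.
Sum of the years' digits = 9+8+7+6+5+4+3+2+1 = 45.
Year 1: $221,580 × 9/45 = $44,316. Book value $190,264.
Year 2: $221,580 × 8/45 = $39,392. Book value $150,872.
Year 3: $221,580 × 7/45 = $34,468. Book value $116,404.
Year 4: $221,580 × 6/45 = $29,544. Book value $86,860.
Year 5: $221,580 × 5/45 = $24,620. Book value $62,240.
Year 6: $221,580 × 4/45 = $19,696. Book value $42,544.
Year 7: $221,580 × 3/45 = $14,772. Book value $27,772.
Year 8: $221,580 × 2/45 = $9,848. Book value $17,924.
Year 9: $221,580 × 1/45 = $4,924. Book value $13,000.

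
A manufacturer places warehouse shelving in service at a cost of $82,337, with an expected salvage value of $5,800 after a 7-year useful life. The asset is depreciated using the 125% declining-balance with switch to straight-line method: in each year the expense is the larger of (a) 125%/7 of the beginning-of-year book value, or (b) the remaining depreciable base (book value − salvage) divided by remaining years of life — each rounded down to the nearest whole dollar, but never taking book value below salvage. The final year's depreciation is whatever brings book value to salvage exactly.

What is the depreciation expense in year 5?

$9,951

Depreciable base = $82,337 − $5,800 = $76,537.
Year 1: DB = ⌊$82,337 × 125%/7⌋ = $14,703; SL = ⌊$76,537/7⌋ = $10,933 → take DB $14,703. Book value $67,634.
Year 2: DB = ⌊$67,634 × 125%/7⌋ = $12,077; SL = ⌊$61,834/6⌋ = $10,305 → take DB $12,077. Book value $55,557.
Year 3: DB = ⌊$55,557 × 125%/7⌋ = $9,920; SL = ⌊$49,757/5⌋ = $9,951 → take SL $9,951. Book value $45,606.
Year 4: DB = ⌊$45,606 × 125%/7⌋ = $8,143; SL = ⌊$39,806/4⌋ = $9,951 → take SL $9,951. Book value $35,655.
Year 5: DB = ⌊$35,655 × 125%/7⌋ = $6,366; SL = ⌊$29,855/3⌋ = $9,951 → take SL $9,951. Book value $25,704.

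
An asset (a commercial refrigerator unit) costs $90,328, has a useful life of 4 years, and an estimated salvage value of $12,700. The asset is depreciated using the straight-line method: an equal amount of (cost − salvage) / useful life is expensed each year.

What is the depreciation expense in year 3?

$19,407

Depreciable base = $90,328 − $12,700 = $77,628.
Annual expense = $77,628 / 4 = $19,407.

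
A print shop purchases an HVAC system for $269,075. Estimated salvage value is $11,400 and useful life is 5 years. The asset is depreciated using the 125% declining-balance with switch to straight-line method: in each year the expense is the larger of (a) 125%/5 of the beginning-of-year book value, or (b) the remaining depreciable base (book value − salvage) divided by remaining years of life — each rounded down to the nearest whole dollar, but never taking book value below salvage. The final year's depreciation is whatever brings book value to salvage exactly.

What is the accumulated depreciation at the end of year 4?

Depreciable base = $269,075 − $11,400 = $257,675.
Year 1: DB = ⌊$269,075 × 125%/5⌋ = $67,268; SL = ⌊$257,675/5⌋ = $51,535 → take DB $67,268. Book value $201,807.
Year 2: DB = ⌊$201,807 × 125%/5⌋ = $50,451; SL = ⌊$190,407/4⌋ = $47,601 → take DB $50,451. Book value $151,356.
Year 3: DB = ⌊$151,356 × 125%/5⌋ = $37,839; SL = ⌊$139,956/3⌋ = $46,652 → take SL $46,652. Book value $104,704.
Year 4: DB = ⌊$104,704 × 125%/5⌋ = $26,176; SL = ⌊$93,304/2⌋ = $46,652 → take SL $46,652. Book value $58,052.
Accumulated through year 4 = $269,075 − $58,052 = $211,023.

$211,023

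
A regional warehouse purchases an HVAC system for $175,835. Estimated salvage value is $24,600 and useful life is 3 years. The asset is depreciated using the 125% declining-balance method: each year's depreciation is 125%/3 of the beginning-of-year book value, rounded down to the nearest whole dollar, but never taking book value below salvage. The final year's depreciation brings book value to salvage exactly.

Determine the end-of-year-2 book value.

Depreciable base = $175,835 − $24,600 = $151,235.
Year 1: ⌊$175,835 × 125%/3⌋ = $73,264. Book value $102,571.
Year 2: ⌊$102,571 × 125%/3⌋ = $42,737. Book value $59,834.

$59,834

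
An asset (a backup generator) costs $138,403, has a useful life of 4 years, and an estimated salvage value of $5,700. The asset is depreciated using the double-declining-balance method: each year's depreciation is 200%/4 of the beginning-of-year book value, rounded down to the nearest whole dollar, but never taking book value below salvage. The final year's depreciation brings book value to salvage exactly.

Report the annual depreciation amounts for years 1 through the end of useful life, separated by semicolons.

Depreciable base = $138,403 − $5,700 = $132,703.
Year 1: ⌊$138,403 × 200%/4⌋ = $69,201. Book value $69,202.
Year 2: ⌊$69,202 × 200%/4⌋ = $34,601. Book value $34,601.
Year 3: ⌊$34,601 × 200%/4⌋ = $17,300. Book value $17,301.
Year 4 (final): $17,301 − $5,700 = $11,601. Book value $5,700.

$69,201; $34,601; $17,300; $11,601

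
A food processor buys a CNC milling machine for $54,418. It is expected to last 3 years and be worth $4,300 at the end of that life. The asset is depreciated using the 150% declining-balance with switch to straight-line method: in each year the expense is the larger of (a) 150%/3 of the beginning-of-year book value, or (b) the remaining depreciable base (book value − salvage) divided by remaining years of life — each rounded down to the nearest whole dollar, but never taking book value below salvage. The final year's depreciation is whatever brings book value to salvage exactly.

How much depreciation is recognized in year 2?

Depreciable base = $54,418 − $4,300 = $50,118.
Year 1: DB = ⌊$54,418 × 150%/3⌋ = $27,209; SL = ⌊$50,118/3⌋ = $16,706 → take DB $27,209. Book value $27,209.
Year 2: DB = ⌊$27,209 × 150%/3⌋ = $13,604; SL = ⌊$22,909/2⌋ = $11,454 → take DB $13,604. Book value $13,605.

$13,604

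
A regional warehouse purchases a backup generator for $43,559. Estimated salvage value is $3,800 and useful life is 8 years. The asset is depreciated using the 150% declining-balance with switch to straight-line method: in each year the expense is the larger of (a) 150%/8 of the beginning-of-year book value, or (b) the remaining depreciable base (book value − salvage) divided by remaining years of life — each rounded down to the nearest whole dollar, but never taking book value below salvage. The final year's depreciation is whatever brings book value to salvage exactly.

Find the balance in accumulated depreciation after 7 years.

$35,962

Depreciable base = $43,559 − $3,800 = $39,759.
Year 1: DB = ⌊$43,559 × 150%/8⌋ = $8,167; SL = ⌊$39,759/8⌋ = $4,969 → take DB $8,167. Book value $35,392.
Year 2: DB = ⌊$35,392 × 150%/8⌋ = $6,636; SL = ⌊$31,592/7⌋ = $4,513 → take DB $6,636. Book value $28,756.
Year 3: DB = ⌊$28,756 × 150%/8⌋ = $5,391; SL = ⌊$24,956/6⌋ = $4,159 → take DB $5,391. Book value $23,365.
Year 4: DB = ⌊$23,365 × 150%/8⌋ = $4,380; SL = ⌊$19,565/5⌋ = $3,913 → take DB $4,380. Book value $18,985.
Year 5: DB = ⌊$18,985 × 150%/8⌋ = $3,559; SL = ⌊$15,185/4⌋ = $3,796 → take SL $3,796. Book value $15,189.
Year 6: DB = ⌊$15,189 × 150%/8⌋ = $2,847; SL = ⌊$11,389/3⌋ = $3,796 → take SL $3,796. Book value $11,393.
Year 7: DB = ⌊$11,393 × 150%/8⌋ = $2,136; SL = ⌊$7,593/2⌋ = $3,796 → take SL $3,796. Book value $7,597.
Accumulated through year 7 = $43,559 − $7,597 = $35,962.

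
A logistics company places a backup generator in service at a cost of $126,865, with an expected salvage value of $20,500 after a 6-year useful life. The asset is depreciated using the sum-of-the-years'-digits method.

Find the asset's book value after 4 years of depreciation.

Depreciable base = $126,865 − $20,500 = $106,365.
Sum of the years' digits = 6+5+4+3+2+1 = 21.
Year 1: $106,365 × 6/21 = $30,390. Book value $96,475.
Year 2: $106,365 × 5/21 = $25,325. Book value $71,150.
Year 3: $106,365 × 4/21 = $20,260. Book value $50,890.
Year 4: $106,365 × 3/21 = $15,195. Book value $35,695.

$35,695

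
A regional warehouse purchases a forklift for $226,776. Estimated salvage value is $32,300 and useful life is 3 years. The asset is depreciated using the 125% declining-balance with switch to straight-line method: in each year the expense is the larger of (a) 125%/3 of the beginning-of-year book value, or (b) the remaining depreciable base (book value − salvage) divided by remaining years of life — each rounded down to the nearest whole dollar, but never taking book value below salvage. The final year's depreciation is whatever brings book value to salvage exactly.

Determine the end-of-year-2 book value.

Depreciable base = $226,776 − $32,300 = $194,476.
Year 1: DB = ⌊$226,776 × 125%/3⌋ = $94,490; SL = ⌊$194,476/3⌋ = $64,825 → take DB $94,490. Book value $132,286.
Year 2: DB = ⌊$132,286 × 125%/3⌋ = $55,119; SL = ⌊$99,986/2⌋ = $49,993 → take DB $55,119. Book value $77,167.

$77,167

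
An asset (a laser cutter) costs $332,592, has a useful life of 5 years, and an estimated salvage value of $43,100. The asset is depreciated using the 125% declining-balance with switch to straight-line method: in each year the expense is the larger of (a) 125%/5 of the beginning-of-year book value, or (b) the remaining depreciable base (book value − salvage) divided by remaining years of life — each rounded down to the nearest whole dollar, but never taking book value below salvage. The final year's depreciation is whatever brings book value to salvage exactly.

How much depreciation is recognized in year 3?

Depreciable base = $332,592 − $43,100 = $289,492.
Year 1: DB = ⌊$332,592 × 125%/5⌋ = $83,148; SL = ⌊$289,492/5⌋ = $57,898 → take DB $83,148. Book value $249,444.
Year 2: DB = ⌊$249,444 × 125%/5⌋ = $62,361; SL = ⌊$206,344/4⌋ = $51,586 → take DB $62,361. Book value $187,083.
Year 3: DB = ⌊$187,083 × 125%/5⌋ = $46,770; SL = ⌊$143,983/3⌋ = $47,994 → take SL $47,994. Book value $139,089.

$47,994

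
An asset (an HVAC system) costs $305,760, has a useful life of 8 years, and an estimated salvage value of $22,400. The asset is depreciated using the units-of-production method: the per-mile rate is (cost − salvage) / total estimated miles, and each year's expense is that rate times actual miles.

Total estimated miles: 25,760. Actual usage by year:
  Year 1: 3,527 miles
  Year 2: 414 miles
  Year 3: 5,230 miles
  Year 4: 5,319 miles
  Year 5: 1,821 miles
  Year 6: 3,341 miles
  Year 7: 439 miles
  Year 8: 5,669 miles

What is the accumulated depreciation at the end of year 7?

$221,001

Depreciable base = $305,760 − $22,400 = $283,360.
Rate = $283,360 / 25,760 miles = $11 per mile.
Year 1: 3,527 × $11 = $38,797. Book value $266,963.
Year 2: 414 × $11 = $4,554. Book value $262,409.
Year 3: 5,230 × $11 = $57,530. Book value $204,879.
Year 4: 5,319 × $11 = $58,509. Book value $146,370.
Year 5: 1,821 × $11 = $20,031. Book value $126,339.
Year 6: 3,341 × $11 = $36,751. Book value $89,588.
Year 7: 439 × $11 = $4,829. Book value $84,759.
Accumulated through year 7 = $305,760 − $84,759 = $221,001.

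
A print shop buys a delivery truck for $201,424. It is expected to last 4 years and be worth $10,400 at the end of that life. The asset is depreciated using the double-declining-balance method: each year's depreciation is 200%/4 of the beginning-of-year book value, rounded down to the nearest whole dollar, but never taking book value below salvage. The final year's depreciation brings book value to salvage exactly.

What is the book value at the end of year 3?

Depreciable base = $201,424 − $10,400 = $191,024.
Year 1: ⌊$201,424 × 200%/4⌋ = $100,712. Book value $100,712.
Year 2: ⌊$100,712 × 200%/4⌋ = $50,356. Book value $50,356.
Year 3: ⌊$50,356 × 200%/4⌋ = $25,178. Book value $25,178.

$25,178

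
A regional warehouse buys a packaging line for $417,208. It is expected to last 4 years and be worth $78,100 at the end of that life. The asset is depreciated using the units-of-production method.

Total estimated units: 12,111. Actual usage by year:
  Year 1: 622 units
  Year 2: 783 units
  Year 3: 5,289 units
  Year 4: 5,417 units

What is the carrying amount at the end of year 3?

$229,776

Depreciable base = $417,208 − $78,100 = $339,108.
Rate = $339,108 / 12,111 units = $28 per unit.
Year 1: 622 × $28 = $17,416. Book value $399,792.
Year 2: 783 × $28 = $21,924. Book value $377,868.
Year 3: 5,289 × $28 = $148,092. Book value $229,776.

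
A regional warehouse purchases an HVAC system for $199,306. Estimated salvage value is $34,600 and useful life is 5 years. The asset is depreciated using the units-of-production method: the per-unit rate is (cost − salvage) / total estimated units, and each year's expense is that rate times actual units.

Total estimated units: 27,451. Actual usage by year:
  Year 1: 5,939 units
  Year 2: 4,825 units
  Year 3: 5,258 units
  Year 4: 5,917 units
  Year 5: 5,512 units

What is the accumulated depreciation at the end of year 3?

$96,132

Depreciable base = $199,306 − $34,600 = $164,706.
Rate = $164,706 / 27,451 units = $6 per unit.
Year 1: 5,939 × $6 = $35,634. Book value $163,672.
Year 2: 4,825 × $6 = $28,950. Book value $134,722.
Year 3: 5,258 × $6 = $31,548. Book value $103,174.
Accumulated through year 3 = $199,306 − $103,174 = $96,132.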